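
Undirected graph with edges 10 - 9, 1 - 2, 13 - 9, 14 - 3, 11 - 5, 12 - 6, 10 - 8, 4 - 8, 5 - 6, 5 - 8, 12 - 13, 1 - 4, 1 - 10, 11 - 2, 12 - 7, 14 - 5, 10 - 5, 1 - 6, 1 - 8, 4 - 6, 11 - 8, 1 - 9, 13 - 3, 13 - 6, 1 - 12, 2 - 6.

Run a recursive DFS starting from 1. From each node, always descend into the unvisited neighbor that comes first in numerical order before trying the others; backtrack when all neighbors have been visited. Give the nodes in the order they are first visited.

1, 2, 6, 4, 8, 5, 10, 9, 13, 3, 14, 12, 7, 11

Visit 1
1 → 2
2 → 6
6 → 4
4 → 8
8 → 5
5 → 10
10 → 9
9 → 13
13 → 3
3 → 14
13 → 12
12 → 7
5 → 11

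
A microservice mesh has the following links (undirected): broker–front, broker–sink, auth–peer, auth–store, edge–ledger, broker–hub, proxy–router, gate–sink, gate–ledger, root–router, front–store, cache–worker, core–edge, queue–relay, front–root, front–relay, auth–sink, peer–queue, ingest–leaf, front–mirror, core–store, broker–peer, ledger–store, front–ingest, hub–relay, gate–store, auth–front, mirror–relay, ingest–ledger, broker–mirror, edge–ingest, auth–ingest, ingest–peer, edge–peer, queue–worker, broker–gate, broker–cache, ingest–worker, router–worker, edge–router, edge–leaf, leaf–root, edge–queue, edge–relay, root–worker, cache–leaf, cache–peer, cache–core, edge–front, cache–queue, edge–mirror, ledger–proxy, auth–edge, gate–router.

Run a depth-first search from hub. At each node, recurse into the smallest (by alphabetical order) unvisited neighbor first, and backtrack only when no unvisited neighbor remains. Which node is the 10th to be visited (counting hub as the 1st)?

Visit hub
hub → broker
broker → cache
cache → core
core → edge
edge → auth
auth → front
front → ingest
ingest → leaf
leaf → root
root → router
router → gate
gate → ledger
ledger → proxy
ledger → store
gate → sink
router → worker
worker → queue
queue → peer
queue → relay
relay → mirror

Visit order: hub, broker, cache, core, edge, auth, front, ingest, leaf, root, router, gate, ledger, proxy, store, sink, worker, queue, peer, relay, mirror

root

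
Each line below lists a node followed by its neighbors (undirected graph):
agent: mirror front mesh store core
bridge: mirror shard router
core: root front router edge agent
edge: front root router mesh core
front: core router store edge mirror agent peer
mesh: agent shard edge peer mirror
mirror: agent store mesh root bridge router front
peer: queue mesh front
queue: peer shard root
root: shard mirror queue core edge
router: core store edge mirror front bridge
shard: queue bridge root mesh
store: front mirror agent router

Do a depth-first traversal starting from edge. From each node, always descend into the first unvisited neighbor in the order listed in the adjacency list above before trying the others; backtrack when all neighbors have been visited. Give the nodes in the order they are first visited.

edge, front, core, root, shard, queue, peer, mesh, agent, mirror, store, router, bridge

Visit edge
edge → front
front → core
core → root
root → shard
shard → queue
queue → peer
peer → mesh
mesh → agent
agent → mirror
mirror → store
store → router
router → bridge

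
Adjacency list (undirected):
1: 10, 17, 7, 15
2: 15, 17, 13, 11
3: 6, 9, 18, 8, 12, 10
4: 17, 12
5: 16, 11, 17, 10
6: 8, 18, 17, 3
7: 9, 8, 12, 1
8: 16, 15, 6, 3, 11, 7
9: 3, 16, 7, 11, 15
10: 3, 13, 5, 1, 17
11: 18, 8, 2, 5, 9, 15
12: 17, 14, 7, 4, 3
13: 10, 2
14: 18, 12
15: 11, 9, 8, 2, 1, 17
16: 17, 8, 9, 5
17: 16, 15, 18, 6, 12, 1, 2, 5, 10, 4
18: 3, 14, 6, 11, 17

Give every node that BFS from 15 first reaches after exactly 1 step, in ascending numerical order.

1, 2, 8, 9, 11, 17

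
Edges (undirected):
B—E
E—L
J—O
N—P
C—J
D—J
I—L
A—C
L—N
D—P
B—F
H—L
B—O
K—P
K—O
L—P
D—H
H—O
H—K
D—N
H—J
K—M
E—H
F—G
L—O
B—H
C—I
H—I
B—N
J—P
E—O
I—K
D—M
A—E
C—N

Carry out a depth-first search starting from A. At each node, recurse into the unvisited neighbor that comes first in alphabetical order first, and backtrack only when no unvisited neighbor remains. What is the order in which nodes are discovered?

Visit A
A → C
C → I
I → H
H → B
B → E
E → L
L → N
N → D
D → J
J → O
O → K
K → M
K → P
B → F
F → G

A → C → I → H → B → E → L → N → D → J → O → K → M → P → F → G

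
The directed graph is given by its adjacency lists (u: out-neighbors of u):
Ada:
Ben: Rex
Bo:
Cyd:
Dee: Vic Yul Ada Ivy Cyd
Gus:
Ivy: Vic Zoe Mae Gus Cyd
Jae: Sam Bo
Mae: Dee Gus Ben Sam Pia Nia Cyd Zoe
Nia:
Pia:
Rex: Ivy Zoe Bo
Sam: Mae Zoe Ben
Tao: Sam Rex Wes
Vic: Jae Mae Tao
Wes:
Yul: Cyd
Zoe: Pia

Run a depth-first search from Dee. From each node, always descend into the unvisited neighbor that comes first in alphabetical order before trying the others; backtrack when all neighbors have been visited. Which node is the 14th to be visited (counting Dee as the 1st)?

Vic

Visit Dee
Dee → Ada
Dee → Cyd
Dee → Ivy
Ivy → Gus
Ivy → Mae
Mae → Ben
Ben → Rex
Rex → Bo
Rex → Zoe
Zoe → Pia
Mae → Nia
Mae → Sam
Ivy → Vic
Vic → Jae
Vic → Tao
Tao → Wes
Dee → Yul

Visit order: Dee, Ada, Cyd, Ivy, Gus, Mae, Ben, Rex, Bo, Zoe, Pia, Nia, Sam, Vic, Jae, Tao, Wes, Yul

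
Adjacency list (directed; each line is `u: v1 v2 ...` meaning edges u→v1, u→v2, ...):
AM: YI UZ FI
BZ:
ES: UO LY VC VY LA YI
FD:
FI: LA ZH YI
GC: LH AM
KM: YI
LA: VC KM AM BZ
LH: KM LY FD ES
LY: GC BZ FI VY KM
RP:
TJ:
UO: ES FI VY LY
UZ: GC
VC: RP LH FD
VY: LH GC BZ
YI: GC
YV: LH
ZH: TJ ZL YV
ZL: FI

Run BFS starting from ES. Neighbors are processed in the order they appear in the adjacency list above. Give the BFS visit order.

Visit ES; enqueue UO, LY, VC, VY, LA, YI → queue [UO, LY, VC, VY, LA, YI]
Visit UO; enqueue FI → queue [LY, VC, VY, LA, YI, FI]
Visit LY; enqueue GC, BZ, KM → queue [VC, VY, LA, YI, FI, GC, BZ, KM]
Visit VC; enqueue RP, LH, FD → queue [VY, LA, YI, FI, GC, BZ, KM, RP, LH, FD]
Visit VY → queue [LA, YI, FI, GC, BZ, KM, RP, LH, FD]
Visit LA; enqueue AM → queue [YI, FI, GC, BZ, KM, RP, LH, FD, AM]
Visit YI → queue [FI, GC, BZ, KM, RP, LH, FD, AM]
Visit FI; enqueue ZH → queue [GC, BZ, KM, RP, LH, FD, AM, ZH]
Visit GC → queue [BZ, KM, RP, LH, FD, AM, ZH]
Visit BZ → queue [KM, RP, LH, FD, AM, ZH]
Visit KM → queue [RP, LH, FD, AM, ZH]
Visit RP → queue [LH, FD, AM, ZH]
Visit LH → queue [FD, AM, ZH]
Visit FD → queue [AM, ZH]
Visit AM; enqueue UZ → queue [ZH, UZ]
Visit ZH; enqueue TJ, ZL, YV → queue [UZ, TJ, ZL, YV]
Visit UZ → queue [TJ, ZL, YV]
Visit TJ → queue [ZL, YV]
Visit ZL → queue [YV]
Visit YV → queue []

ES UO LY VC VY LA YI FI GC BZ KM RP LH FD AM ZH UZ TJ ZL YV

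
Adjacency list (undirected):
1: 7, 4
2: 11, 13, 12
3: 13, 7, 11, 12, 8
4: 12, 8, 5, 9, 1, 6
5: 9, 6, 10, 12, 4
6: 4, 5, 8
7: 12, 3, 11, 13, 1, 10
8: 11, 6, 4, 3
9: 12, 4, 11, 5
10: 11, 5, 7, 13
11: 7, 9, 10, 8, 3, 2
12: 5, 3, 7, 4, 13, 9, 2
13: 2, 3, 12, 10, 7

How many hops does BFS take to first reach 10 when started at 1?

Level 0: 1
Level 1: 4, 7
Level 2: 3, 5, 6, 8, 9, 10, 11, 12, 13
Level 3: 2
10 first appears at level 2.

2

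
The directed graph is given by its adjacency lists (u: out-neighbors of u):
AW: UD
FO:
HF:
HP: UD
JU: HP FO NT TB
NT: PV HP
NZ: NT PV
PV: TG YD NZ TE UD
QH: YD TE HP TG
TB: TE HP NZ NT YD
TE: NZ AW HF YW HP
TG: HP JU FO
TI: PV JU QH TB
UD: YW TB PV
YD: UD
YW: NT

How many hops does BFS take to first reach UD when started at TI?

2

Level 0: TI
Level 1: JU, PV, QH, TB
Level 2: FO, HP, NT, NZ, TE, TG, UD, YD
Level 3: AW, HF, YW
UD first appears at level 2.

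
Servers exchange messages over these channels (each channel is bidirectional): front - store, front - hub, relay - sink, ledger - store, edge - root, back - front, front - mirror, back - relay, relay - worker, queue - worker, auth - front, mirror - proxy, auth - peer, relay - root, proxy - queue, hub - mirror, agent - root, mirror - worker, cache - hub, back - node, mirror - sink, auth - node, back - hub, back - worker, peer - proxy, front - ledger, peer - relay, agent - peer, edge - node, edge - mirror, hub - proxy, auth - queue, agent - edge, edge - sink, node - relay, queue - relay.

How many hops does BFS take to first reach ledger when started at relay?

Level 0: relay
Level 1: back, node, peer, queue, root, sink, worker
Level 2: agent, auth, edge, front, hub, mirror, proxy
Level 3: cache, ledger, store
ledger first appears at level 3.

3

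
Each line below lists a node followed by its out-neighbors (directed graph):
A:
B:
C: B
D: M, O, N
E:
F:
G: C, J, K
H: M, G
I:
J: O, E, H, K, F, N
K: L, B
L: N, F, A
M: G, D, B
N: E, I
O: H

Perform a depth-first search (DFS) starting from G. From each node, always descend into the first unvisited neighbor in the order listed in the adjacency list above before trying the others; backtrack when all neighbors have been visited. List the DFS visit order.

G -> C -> B -> J -> O -> H -> M -> D -> N -> E -> I -> K -> L -> F -> A

Visit G
G → C
C → B
G → J
J → O
O → H
H → M
M → D
D → N
N → E
N → I
J → K
K → L
L → F
L → A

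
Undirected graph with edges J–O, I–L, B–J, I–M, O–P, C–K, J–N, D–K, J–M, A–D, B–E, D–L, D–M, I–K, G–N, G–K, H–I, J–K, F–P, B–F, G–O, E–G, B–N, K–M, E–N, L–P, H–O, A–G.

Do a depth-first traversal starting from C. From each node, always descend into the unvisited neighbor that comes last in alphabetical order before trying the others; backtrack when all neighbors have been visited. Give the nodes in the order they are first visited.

C → K → M → J → O → P → L → I → H → D → A → G → N → E → B → F

Visit C
C → K
K → M
M → J
J → O
O → P
P → L
L → I
I → H
L → D
D → A
A → G
G → N
N → E
E → B
B → F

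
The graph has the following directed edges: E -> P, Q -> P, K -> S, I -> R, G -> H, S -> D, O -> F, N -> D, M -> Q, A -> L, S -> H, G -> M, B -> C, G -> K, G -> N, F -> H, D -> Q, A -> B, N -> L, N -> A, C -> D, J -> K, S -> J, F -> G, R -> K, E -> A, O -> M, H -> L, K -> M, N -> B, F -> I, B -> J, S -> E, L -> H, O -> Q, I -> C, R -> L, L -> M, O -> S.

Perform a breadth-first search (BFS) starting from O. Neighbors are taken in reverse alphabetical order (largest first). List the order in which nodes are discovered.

O → S → Q → M → F → J → H → E → D → P → I → G → K → L → A → R → C → N → B

Visit O; enqueue S, Q, M, F → queue [S, Q, M, F]
Visit S; enqueue J, H, E, D → queue [Q, M, F, J, H, E, D]
Visit Q; enqueue P → queue [M, F, J, H, E, D, P]
Visit M → queue [F, J, H, E, D, P]
Visit F; enqueue I, G → queue [J, H, E, D, P, I, G]
Visit J; enqueue K → queue [H, E, D, P, I, G, K]
Visit H; enqueue L → queue [E, D, P, I, G, K, L]
Visit E; enqueue A → queue [D, P, I, G, K, L, A]
Visit D → queue [P, I, G, K, L, A]
Visit P → queue [I, G, K, L, A]
Visit I; enqueue R, C → queue [G, K, L, A, R, C]
Visit G; enqueue N → queue [K, L, A, R, C, N]
Visit K → queue [L, A, R, C, N]
Visit L → queue [A, R, C, N]
Visit A; enqueue B → queue [R, C, N, B]
Visit R → queue [C, N, B]
Visit C → queue [N, B]
Visit N → queue [B]
Visit B → queue []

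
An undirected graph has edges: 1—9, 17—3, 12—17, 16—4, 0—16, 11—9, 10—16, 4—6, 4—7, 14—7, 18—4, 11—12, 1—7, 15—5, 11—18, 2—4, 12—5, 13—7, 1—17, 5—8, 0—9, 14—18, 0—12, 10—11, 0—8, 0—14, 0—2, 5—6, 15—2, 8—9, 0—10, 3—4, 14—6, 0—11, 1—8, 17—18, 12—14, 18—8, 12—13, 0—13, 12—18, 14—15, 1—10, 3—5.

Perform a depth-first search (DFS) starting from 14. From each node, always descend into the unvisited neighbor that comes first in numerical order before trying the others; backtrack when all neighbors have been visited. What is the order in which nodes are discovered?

14 -> 0 -> 2 -> 4 -> 3 -> 5 -> 6 -> 8 -> 1 -> 7 -> 13 -> 12 -> 11 -> 9 -> 10 -> 16 -> 18 -> 17 -> 15

Visit 14
14 → 0
0 → 2
2 → 4
4 → 3
3 → 5
5 → 6
5 → 8
8 → 1
1 → 7
7 → 13
13 → 12
12 → 11
11 → 9
11 → 10
10 → 16
11 → 18
18 → 17
5 → 15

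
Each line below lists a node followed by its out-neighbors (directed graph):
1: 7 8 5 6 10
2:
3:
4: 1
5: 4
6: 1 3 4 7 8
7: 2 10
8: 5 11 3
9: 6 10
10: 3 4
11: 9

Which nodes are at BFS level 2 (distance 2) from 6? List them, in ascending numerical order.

Level 0: 6
Level 1: 1, 3, 4, 7, 8
Level 2: 2, 5, 10, 11
Level 3: 9

2, 5, 10, 11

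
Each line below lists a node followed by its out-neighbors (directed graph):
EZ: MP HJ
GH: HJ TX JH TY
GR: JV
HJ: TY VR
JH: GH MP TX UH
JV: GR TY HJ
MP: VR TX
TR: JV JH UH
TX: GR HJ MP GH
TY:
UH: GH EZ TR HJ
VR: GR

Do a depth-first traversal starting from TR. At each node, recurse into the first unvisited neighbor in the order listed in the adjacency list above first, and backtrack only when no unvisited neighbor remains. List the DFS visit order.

TR, JV, GR, TY, HJ, VR, JH, GH, TX, MP, UH, EZ

Visit TR
TR → JV
JV → GR
JV → TY
JV → HJ
HJ → VR
TR → JH
JH → GH
GH → TX
TX → MP
JH → UH
UH → EZ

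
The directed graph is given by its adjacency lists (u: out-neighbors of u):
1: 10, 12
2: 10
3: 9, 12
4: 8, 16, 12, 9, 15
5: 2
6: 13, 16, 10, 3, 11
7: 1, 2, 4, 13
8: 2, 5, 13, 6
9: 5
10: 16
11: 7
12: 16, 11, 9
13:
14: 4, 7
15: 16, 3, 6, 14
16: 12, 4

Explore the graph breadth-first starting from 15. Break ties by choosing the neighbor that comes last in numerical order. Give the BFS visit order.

15, 16, 14, 6, 3, 12, 4, 7, 13, 11, 10, 9, 8, 2, 1, 5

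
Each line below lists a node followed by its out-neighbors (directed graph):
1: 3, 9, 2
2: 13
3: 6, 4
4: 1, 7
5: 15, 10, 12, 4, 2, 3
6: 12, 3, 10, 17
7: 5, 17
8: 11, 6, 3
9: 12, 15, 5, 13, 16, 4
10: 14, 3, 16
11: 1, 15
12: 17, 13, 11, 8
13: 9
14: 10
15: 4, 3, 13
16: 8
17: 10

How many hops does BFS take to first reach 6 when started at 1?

Level 0: 1
Level 1: 2, 3, 9
Level 2: 4, 5, 6, 12, 13, 15, 16
Level 3: 7, 8, 10, 11, 17
Level 4: 14
6 first appears at level 2.

2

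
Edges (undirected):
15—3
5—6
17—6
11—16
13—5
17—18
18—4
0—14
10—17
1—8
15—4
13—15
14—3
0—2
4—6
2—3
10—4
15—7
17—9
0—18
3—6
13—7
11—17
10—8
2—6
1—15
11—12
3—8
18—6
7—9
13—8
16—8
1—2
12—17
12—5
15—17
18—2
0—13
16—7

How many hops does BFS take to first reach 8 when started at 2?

Level 0: 2
Level 1: 0, 1, 3, 6, 18
Level 2: 4, 5, 8, 13, 14, 15, 17
Level 3: 7, 9, 10, 11, 12, 16
8 first appears at level 2.

2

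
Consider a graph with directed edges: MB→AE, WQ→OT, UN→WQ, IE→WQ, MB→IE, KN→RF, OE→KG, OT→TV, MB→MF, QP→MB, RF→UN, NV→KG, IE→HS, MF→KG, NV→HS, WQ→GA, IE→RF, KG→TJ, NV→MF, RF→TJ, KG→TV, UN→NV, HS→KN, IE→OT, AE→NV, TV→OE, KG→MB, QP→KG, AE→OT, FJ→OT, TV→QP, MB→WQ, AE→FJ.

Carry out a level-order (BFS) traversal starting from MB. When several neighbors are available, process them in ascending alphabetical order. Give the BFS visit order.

MB AE IE MF WQ FJ NV OT HS RF KG GA TV KN TJ UN OE QP

Visit MB; enqueue AE, IE, MF, WQ → queue [AE, IE, MF, WQ]
Visit AE; enqueue FJ, NV, OT → queue [IE, MF, WQ, FJ, NV, OT]
Visit IE; enqueue HS, RF → queue [MF, WQ, FJ, NV, OT, HS, RF]
Visit MF; enqueue KG → queue [WQ, FJ, NV, OT, HS, RF, KG]
Visit WQ; enqueue GA → queue [FJ, NV, OT, HS, RF, KG, GA]
Visit FJ → queue [NV, OT, HS, RF, KG, GA]
Visit NV → queue [OT, HS, RF, KG, GA]
Visit OT; enqueue TV → queue [HS, RF, KG, GA, TV]
Visit HS; enqueue KN → queue [RF, KG, GA, TV, KN]
Visit RF; enqueue TJ, UN → queue [KG, GA, TV, KN, TJ, UN]
Visit KG → queue [GA, TV, KN, TJ, UN]
Visit GA → queue [TV, KN, TJ, UN]
Visit TV; enqueue OE, QP → queue [KN, TJ, UN, OE, QP]
Visit KN → queue [TJ, UN, OE, QP]
Visit TJ → queue [UN, OE, QP]
Visit UN → queue [OE, QP]
Visit OE → queue [QP]
Visit QP → queue []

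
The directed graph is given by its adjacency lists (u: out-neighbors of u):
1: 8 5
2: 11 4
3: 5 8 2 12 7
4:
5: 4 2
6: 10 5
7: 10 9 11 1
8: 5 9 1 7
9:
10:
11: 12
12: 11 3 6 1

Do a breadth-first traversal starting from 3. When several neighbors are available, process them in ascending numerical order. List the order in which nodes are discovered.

3 -> 2 -> 5 -> 7 -> 8 -> 12 -> 4 -> 11 -> 1 -> 9 -> 10 -> 6

Visit 3; enqueue 2, 5, 7, 8, 12 → queue [2, 5, 7, 8, 12]
Visit 2; enqueue 4, 11 → queue [5, 7, 8, 12, 4, 11]
Visit 5 → queue [7, 8, 12, 4, 11]
Visit 7; enqueue 1, 9, 10 → queue [8, 12, 4, 11, 1, 9, 10]
Visit 8 → queue [12, 4, 11, 1, 9, 10]
Visit 12; enqueue 6 → queue [4, 11, 1, 9, 10, 6]
Visit 4 → queue [11, 1, 9, 10, 6]
Visit 11 → queue [1, 9, 10, 6]
Visit 1 → queue [9, 10, 6]
Visit 9 → queue [10, 6]
Visit 10 → queue [6]
Visit 6 → queue []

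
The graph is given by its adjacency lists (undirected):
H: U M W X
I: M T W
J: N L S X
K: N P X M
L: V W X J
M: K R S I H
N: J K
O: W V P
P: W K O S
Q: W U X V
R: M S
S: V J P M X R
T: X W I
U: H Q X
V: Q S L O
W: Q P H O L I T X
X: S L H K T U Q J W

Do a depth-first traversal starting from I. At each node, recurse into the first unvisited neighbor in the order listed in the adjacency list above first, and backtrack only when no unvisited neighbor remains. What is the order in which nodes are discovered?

Visit I
I → M
M → K
K → N
N → J
J → L
L → V
V → Q
Q → W
W → P
P → O
P → S
S → X
X → H
H → U
X → T
S → R

I -> M -> K -> N -> J -> L -> V -> Q -> W -> P -> O -> S -> X -> H -> U -> T -> R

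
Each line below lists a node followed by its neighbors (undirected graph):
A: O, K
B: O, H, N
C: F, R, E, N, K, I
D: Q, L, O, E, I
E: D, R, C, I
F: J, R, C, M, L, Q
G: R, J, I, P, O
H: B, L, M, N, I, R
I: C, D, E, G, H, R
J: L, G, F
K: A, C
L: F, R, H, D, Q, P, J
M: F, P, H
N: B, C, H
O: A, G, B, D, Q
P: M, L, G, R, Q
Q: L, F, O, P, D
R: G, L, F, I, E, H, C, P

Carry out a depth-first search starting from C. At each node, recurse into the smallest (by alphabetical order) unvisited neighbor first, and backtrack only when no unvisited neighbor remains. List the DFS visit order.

C → E → D → I → G → J → F → L → H → B → N → O → A → K → Q → P → M → R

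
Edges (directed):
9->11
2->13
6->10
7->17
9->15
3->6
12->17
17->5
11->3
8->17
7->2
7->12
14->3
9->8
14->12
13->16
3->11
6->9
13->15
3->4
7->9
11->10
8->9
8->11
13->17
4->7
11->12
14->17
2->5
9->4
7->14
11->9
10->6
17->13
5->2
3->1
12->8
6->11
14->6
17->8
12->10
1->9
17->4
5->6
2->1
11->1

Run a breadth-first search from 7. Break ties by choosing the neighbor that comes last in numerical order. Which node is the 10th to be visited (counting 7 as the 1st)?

4

Visit 7; enqueue 17, 14, 12, 9, 2 → queue [17, 14, 12, 9, 2]
Visit 17; enqueue 13, 8, 5, 4 → queue [14, 12, 9, 2, 13, 8, 5, 4]
Visit 14; enqueue 6, 3 → queue [12, 9, 2, 13, 8, 5, 4, 6, 3]
Visit 12; enqueue 10 → queue [9, 2, 13, 8, 5, 4, 6, 3, 10]
Visit 9; enqueue 15, 11 → queue [2, 13, 8, 5, 4, 6, 3, 10, 15, 11]
Visit 2; enqueue 1 → queue [13, 8, 5, 4, 6, 3, 10, 15, 11, 1]
Visit 13; enqueue 16 → queue [8, 5, 4, 6, 3, 10, 15, 11, 1, 16]
Visit 8 → queue [5, 4, 6, 3, 10, 15, 11, 1, 16]
Visit 5 → queue [4, 6, 3, 10, 15, 11, 1, 16]
Visit 4 → queue [6, 3, 10, 15, 11, 1, 16]
Visit 6 → queue [3, 10, 15, 11, 1, 16]
Visit 3 → queue [10, 15, 11, 1, 16]
Visit 10 → queue [15, 11, 1, 16]
Visit 15 → queue [11, 1, 16]
Visit 11 → queue [1, 16]
Visit 1 → queue [16]
Visit 16 → queue []

Visit order: 7, 17, 14, 12, 9, 2, 13, 8, 5, 4, 6, 3, 10, 15, 11, 1, 16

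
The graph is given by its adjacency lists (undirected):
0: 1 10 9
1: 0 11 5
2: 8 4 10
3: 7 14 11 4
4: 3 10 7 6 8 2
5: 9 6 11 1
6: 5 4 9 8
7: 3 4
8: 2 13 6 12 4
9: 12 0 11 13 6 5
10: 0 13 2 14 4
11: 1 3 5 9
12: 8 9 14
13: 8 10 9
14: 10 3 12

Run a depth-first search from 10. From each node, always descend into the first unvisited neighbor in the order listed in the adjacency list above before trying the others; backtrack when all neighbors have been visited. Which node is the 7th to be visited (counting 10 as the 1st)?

Visit 10
10 → 0
0 → 1
1 → 11
11 → 3
3 → 7
7 → 4
4 → 6
6 → 5
5 → 9
9 → 12
12 → 8
8 → 2
8 → 13
12 → 14

Visit order: 10, 0, 1, 11, 3, 7, 4, 6, 5, 9, 12, 8, 2, 13, 14

4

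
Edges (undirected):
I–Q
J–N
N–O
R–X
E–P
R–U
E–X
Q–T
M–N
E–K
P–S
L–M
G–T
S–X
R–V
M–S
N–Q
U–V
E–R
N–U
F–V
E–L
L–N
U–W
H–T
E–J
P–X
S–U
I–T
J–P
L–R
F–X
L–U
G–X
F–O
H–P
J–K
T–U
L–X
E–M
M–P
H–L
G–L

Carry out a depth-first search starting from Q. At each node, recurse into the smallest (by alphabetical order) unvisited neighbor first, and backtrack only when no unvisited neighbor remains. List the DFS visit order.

Visit Q
Q → I
I → T
T → G
G → L
L → E
E → J
J → K
J → N
N → M
M → P
P → H
P → S
S → U
U → R
R → V
V → F
F → O
F → X
U → W

Q I T G L E J K N M P H S U R V F O X W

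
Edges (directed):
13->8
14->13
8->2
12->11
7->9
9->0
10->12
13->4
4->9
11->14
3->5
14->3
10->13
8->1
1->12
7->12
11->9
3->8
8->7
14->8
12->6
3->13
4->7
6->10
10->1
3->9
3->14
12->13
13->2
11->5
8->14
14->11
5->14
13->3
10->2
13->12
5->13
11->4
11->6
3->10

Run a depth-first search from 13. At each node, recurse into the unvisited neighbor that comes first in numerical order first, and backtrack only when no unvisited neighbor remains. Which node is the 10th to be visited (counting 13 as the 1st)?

10

Visit 13
13 → 2
13 → 3
3 → 5
5 → 14
14 → 8
8 → 1
1 → 12
12 → 6
6 → 10
12 → 11
11 → 4
4 → 7
7 → 9
9 → 0

Visit order: 13, 2, 3, 5, 14, 8, 1, 12, 6, 10, 11, 4, 7, 9, 0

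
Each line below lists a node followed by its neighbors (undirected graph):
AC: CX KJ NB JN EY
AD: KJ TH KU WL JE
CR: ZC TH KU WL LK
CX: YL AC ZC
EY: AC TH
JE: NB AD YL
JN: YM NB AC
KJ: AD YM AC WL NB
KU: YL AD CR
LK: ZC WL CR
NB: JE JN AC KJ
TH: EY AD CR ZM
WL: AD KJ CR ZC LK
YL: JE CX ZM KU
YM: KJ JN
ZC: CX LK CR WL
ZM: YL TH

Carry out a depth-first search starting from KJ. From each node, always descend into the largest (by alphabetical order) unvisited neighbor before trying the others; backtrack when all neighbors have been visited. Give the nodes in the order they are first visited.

KJ, YM, JN, NB, JE, YL, ZM, TH, EY, AC, CX, ZC, WL, LK, CR, KU, AD

Visit KJ
KJ → YM
YM → JN
JN → NB
NB → JE
JE → YL
YL → ZM
ZM → TH
TH → EY
EY → AC
AC → CX
CX → ZC
ZC → WL
WL → LK
LK → CR
CR → KU
KU → AD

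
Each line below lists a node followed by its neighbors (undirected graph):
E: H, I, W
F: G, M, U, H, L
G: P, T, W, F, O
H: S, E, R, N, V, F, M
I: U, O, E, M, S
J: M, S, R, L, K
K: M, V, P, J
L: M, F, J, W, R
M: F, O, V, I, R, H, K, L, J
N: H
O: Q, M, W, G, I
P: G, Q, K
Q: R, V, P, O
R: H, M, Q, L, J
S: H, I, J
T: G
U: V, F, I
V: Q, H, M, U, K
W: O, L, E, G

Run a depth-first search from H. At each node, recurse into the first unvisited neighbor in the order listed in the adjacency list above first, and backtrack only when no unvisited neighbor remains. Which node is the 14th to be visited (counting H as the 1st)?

Visit H
H → S
S → I
I → U
U → V
V → Q
Q → R
R → M
M → F
F → G
G → P
P → K
K → J
J → L
L → W
W → O
W → E
G → T
H → N

Visit order: H, S, I, U, V, Q, R, M, F, G, P, K, J, L, W, O, E, T, N

L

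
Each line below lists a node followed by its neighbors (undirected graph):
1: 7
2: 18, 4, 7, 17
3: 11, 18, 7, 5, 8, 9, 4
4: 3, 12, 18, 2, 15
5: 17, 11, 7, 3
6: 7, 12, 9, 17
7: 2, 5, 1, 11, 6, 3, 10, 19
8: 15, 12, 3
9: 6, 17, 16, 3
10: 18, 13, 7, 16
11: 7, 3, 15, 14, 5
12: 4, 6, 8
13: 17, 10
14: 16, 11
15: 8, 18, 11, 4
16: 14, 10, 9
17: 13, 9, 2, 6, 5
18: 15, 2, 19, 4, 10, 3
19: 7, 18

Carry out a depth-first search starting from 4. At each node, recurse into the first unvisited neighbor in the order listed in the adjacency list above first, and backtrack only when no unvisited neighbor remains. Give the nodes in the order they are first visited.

Visit 4
4 → 3
3 → 11
11 → 7
7 → 2
2 → 18
18 → 15
15 → 8
8 → 12
12 → 6
6 → 9
9 → 17
17 → 13
13 → 10
10 → 16
16 → 14
17 → 5
18 → 19
7 → 1

4 → 3 → 11 → 7 → 2 → 18 → 15 → 8 → 12 → 6 → 9 → 17 → 13 → 10 → 16 → 14 → 5 → 19 → 1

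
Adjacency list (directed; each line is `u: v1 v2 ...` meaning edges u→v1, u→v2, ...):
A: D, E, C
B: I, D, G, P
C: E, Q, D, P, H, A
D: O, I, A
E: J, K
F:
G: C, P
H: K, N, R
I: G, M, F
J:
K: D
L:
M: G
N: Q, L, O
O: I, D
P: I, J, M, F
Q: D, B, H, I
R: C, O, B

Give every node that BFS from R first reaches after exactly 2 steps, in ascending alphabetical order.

A, D, E, G, H, I, P, Q

Level 0: R
Level 1: B, C, O
Level 2: A, D, E, G, H, I, P, Q
Level 3: F, J, K, M, N
Level 4: L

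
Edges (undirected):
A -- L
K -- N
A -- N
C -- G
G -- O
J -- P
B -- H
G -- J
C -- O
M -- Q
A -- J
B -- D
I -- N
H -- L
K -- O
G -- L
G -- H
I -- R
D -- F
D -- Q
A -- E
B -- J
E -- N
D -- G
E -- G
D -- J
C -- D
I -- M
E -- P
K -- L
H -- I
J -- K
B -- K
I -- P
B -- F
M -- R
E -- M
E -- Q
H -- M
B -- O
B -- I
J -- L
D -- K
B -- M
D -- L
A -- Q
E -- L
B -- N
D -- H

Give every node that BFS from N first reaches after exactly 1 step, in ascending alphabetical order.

A, B, E, I, K

Level 0: N
Level 1: A, B, E, I, K
Level 2: D, F, G, H, J, L, M, O, P, Q, R
Level 3: C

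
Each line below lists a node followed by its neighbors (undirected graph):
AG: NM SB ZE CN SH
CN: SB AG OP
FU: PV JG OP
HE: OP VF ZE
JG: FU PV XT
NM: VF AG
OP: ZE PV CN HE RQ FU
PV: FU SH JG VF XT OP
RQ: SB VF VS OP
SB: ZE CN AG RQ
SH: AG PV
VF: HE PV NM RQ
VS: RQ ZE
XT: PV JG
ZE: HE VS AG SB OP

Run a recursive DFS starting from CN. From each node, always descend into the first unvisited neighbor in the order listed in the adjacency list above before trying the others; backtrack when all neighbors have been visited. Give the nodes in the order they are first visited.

Visit CN
CN → SB
SB → ZE
ZE → HE
HE → OP
OP → PV
PV → FU
FU → JG
JG → XT
PV → SH
SH → AG
AG → NM
NM → VF
VF → RQ
RQ → VS

CN SB ZE HE OP PV FU JG XT SH AG NM VF RQ VS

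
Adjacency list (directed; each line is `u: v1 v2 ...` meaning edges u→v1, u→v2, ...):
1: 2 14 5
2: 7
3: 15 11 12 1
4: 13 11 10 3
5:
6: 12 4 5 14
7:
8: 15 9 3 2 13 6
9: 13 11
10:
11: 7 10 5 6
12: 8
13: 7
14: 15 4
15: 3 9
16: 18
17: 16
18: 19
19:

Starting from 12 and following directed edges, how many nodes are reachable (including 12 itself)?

BFS from 12 visits: 12, 8, 15, 13, 9, 6, 3, 2, 7, 11, 14, 5, 4, 1, 10
Reachable nodes: 15 of 19 total.

15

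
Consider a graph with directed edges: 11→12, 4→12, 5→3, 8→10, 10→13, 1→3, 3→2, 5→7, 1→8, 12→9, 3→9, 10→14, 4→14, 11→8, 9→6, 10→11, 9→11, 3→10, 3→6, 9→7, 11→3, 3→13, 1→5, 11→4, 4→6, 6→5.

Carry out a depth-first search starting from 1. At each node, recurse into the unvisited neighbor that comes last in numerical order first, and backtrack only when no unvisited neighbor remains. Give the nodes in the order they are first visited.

Visit 1
1 → 8
8 → 10
10 → 14
10 → 13
10 → 11
11 → 12
12 → 9
9 → 7
9 → 6
6 → 5
5 → 3
3 → 2
11 → 4

1 -> 8 -> 10 -> 14 -> 13 -> 11 -> 12 -> 9 -> 7 -> 6 -> 5 -> 3 -> 2 -> 4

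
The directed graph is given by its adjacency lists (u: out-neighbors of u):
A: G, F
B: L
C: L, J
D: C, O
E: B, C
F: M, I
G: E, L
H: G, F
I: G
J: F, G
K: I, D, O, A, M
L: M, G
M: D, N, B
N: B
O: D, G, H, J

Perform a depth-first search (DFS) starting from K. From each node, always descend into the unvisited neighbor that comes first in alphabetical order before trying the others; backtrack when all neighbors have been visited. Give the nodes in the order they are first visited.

K A F I G E B L M D C J O H N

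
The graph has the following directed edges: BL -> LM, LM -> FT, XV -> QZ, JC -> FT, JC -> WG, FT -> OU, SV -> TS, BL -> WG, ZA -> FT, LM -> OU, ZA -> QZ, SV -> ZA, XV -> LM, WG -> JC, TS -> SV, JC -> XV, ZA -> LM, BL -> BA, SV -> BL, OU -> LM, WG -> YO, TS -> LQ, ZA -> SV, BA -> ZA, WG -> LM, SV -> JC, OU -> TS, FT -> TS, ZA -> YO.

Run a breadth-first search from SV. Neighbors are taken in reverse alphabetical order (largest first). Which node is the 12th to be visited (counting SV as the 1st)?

WG

Visit SV; enqueue ZA, TS, JC, BL → queue [ZA, TS, JC, BL]
Visit ZA; enqueue YO, QZ, LM, FT → queue [TS, JC, BL, YO, QZ, LM, FT]
Visit TS; enqueue LQ → queue [JC, BL, YO, QZ, LM, FT, LQ]
Visit JC; enqueue XV, WG → queue [BL, YO, QZ, LM, FT, LQ, XV, WG]
Visit BL; enqueue BA → queue [YO, QZ, LM, FT, LQ, XV, WG, BA]
Visit YO → queue [QZ, LM, FT, LQ, XV, WG, BA]
Visit QZ → queue [LM, FT, LQ, XV, WG, BA]
Visit LM; enqueue OU → queue [FT, LQ, XV, WG, BA, OU]
Visit FT → queue [LQ, XV, WG, BA, OU]
Visit LQ → queue [XV, WG, BA, OU]
Visit XV → queue [WG, BA, OU]
Visit WG → queue [BA, OU]
Visit BA → queue [OU]
Visit OU → queue []

Visit order: SV, ZA, TS, JC, BL, YO, QZ, LM, FT, LQ, XV, WG, BA, OU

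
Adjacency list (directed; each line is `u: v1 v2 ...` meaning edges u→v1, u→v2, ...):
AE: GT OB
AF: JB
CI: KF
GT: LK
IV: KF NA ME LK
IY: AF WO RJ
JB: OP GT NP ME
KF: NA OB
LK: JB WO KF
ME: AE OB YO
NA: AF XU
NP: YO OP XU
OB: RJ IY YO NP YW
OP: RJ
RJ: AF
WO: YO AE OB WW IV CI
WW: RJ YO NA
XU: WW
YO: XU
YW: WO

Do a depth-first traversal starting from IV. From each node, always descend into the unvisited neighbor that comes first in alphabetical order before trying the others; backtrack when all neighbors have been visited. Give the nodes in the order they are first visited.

IV KF NA AF JB GT LK WO AE OB IY RJ NP OP XU WW YO YW CI ME

Visit IV
IV → KF
KF → NA
NA → AF
AF → JB
JB → GT
GT → LK
LK → WO
WO → AE
AE → OB
OB → IY
IY → RJ
OB → NP
NP → OP
NP → XU
XU → WW
WW → YO
OB → YW
WO → CI
JB → ME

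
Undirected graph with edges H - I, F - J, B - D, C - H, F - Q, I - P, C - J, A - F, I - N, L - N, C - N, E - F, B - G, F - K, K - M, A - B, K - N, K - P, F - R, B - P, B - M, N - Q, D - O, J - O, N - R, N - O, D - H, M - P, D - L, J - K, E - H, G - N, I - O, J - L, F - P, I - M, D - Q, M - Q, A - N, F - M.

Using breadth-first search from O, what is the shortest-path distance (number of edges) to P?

2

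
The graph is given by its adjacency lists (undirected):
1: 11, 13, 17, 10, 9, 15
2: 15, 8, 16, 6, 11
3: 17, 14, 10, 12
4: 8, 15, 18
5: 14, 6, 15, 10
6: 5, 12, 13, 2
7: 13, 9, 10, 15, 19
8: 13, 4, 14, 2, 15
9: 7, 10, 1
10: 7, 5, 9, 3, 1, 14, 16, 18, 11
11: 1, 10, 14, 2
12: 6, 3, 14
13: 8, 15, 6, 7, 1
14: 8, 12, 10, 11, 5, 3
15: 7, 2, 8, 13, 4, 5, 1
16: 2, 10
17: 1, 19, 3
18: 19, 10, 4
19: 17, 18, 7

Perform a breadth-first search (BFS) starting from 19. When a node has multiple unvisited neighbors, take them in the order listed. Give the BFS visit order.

Visit 19; enqueue 17, 18, 7 → queue [17, 18, 7]
Visit 17; enqueue 1, 3 → queue [18, 7, 1, 3]
Visit 18; enqueue 10, 4 → queue [7, 1, 3, 10, 4]
Visit 7; enqueue 13, 9, 15 → queue [1, 3, 10, 4, 13, 9, 15]
Visit 1; enqueue 11 → queue [3, 10, 4, 13, 9, 15, 11]
Visit 3; enqueue 14, 12 → queue [10, 4, 13, 9, 15, 11, 14, 12]
Visit 10; enqueue 5, 16 → queue [4, 13, 9, 15, 11, 14, 12, 5, 16]
Visit 4; enqueue 8 → queue [13, 9, 15, 11, 14, 12, 5, 16, 8]
Visit 13; enqueue 6 → queue [9, 15, 11, 14, 12, 5, 16, 8, 6]
Visit 9 → queue [15, 11, 14, 12, 5, 16, 8, 6]
Visit 15; enqueue 2 → queue [11, 14, 12, 5, 16, 8, 6, 2]
Visit 11 → queue [14, 12, 5, 16, 8, 6, 2]
Visit 14 → queue [12, 5, 16, 8, 6, 2]
Visit 12 → queue [5, 16, 8, 6, 2]
Visit 5 → queue [16, 8, 6, 2]
Visit 16 → queue [8, 6, 2]
Visit 8 → queue [6, 2]
Visit 6 → queue [2]
Visit 2 → queue []

19, 17, 18, 7, 1, 3, 10, 4, 13, 9, 15, 11, 14, 12, 5, 16, 8, 6, 2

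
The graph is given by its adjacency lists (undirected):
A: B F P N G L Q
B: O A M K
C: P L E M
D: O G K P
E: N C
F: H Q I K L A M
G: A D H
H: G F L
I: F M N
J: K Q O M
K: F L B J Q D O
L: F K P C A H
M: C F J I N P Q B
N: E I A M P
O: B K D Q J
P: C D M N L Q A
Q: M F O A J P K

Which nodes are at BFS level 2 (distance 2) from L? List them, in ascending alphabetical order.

B, D, E, G, I, J, M, N, O, Q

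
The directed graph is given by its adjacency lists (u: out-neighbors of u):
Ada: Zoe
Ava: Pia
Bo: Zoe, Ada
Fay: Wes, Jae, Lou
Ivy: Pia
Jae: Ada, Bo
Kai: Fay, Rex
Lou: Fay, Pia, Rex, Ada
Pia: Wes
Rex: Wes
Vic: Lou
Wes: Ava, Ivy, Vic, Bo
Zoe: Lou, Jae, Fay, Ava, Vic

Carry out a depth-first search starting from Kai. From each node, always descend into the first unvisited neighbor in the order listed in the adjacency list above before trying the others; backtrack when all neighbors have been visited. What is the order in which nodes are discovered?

Kai, Fay, Wes, Ava, Pia, Ivy, Vic, Lou, Rex, Ada, Zoe, Jae, Bo

Visit Kai
Kai → Fay
Fay → Wes
Wes → Ava
Ava → Pia
Wes → Ivy
Wes → Vic
Vic → Lou
Lou → Rex
Lou → Ada
Ada → Zoe
Zoe → Jae
Jae → Bo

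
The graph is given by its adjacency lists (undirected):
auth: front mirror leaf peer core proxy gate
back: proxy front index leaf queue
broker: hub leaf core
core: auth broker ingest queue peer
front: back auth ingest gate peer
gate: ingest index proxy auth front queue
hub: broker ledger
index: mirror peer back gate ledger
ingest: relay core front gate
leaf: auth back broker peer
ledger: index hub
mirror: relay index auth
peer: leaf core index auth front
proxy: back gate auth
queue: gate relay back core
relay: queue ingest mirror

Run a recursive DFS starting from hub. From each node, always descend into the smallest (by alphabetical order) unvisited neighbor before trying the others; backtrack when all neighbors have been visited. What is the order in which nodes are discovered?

Visit hub
hub → broker
broker → core
core → auth
auth → front
front → back
back → index
index → gate
gate → ingest
ingest → relay
relay → mirror
relay → queue
gate → proxy
index → ledger
index → peer
peer → leaf

hub -> broker -> core -> auth -> front -> back -> index -> gate -> ingest -> relay -> mirror -> queue -> proxy -> ledger -> peer -> leaf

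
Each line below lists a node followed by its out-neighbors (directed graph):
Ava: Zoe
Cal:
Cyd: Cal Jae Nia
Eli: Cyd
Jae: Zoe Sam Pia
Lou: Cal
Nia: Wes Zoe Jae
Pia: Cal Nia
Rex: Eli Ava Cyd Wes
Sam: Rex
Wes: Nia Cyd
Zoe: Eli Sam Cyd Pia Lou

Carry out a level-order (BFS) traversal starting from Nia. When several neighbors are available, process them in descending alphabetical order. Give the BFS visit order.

Nia → Zoe → Wes → Jae → Sam → Pia → Lou → Eli → Cyd → Rex → Cal → Ava

Visit Nia; enqueue Zoe, Wes, Jae → queue [Zoe, Wes, Jae]
Visit Zoe; enqueue Sam, Pia, Lou, Eli, Cyd → queue [Wes, Jae, Sam, Pia, Lou, Eli, Cyd]
Visit Wes → queue [Jae, Sam, Pia, Lou, Eli, Cyd]
Visit Jae → queue [Sam, Pia, Lou, Eli, Cyd]
Visit Sam; enqueue Rex → queue [Pia, Lou, Eli, Cyd, Rex]
Visit Pia; enqueue Cal → queue [Lou, Eli, Cyd, Rex, Cal]
Visit Lou → queue [Eli, Cyd, Rex, Cal]
Visit Eli → queue [Cyd, Rex, Cal]
Visit Cyd → queue [Rex, Cal]
Visit Rex; enqueue Ava → queue [Cal, Ava]
Visit Cal → queue [Ava]
Visit Ava → queue []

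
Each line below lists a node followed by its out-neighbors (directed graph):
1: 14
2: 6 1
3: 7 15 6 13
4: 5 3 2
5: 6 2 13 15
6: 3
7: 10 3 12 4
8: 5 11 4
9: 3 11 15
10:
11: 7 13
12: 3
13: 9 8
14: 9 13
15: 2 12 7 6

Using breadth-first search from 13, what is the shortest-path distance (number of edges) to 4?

Level 0: 13
Level 1: 8, 9
Level 2: 3, 4, 5, 11, 15
Level 3: 2, 6, 7, 12
Level 4: 1, 10
Level 5: 14
4 first appears at level 2.

2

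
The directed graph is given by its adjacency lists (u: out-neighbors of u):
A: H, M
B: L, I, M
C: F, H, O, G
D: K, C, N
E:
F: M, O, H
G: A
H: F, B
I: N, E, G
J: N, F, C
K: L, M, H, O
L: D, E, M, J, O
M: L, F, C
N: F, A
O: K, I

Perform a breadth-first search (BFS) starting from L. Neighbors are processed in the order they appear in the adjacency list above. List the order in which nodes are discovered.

Visit L; enqueue D, E, M, J, O → queue [D, E, M, J, O]
Visit D; enqueue K, C, N → queue [E, M, J, O, K, C, N]
Visit E → queue [M, J, O, K, C, N]
Visit M; enqueue F → queue [J, O, K, C, N, F]
Visit J → queue [O, K, C, N, F]
Visit O; enqueue I → queue [K, C, N, F, I]
Visit K; enqueue H → queue [C, N, F, I, H]
Visit C; enqueue G → queue [N, F, I, H, G]
Visit N; enqueue A → queue [F, I, H, G, A]
Visit F → queue [I, H, G, A]
Visit I → queue [H, G, A]
Visit H; enqueue B → queue [G, A, B]
Visit G → queue [A, B]
Visit A → queue [B]
Visit B → queue []

L, D, E, M, J, O, K, C, N, F, I, H, G, A, B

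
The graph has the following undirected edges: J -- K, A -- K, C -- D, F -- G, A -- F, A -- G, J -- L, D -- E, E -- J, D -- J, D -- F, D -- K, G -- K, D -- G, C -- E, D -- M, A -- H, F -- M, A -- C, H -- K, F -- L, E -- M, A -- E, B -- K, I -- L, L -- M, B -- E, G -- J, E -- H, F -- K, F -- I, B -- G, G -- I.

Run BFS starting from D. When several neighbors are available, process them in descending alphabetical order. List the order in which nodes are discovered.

Visit D; enqueue M, K, J, G, F, E, C → queue [M, K, J, G, F, E, C]
Visit M; enqueue L → queue [K, J, G, F, E, C, L]
Visit K; enqueue H, B, A → queue [J, G, F, E, C, L, H, B, A]
Visit J → queue [G, F, E, C, L, H, B, A]
Visit G; enqueue I → queue [F, E, C, L, H, B, A, I]
Visit F → queue [E, C, L, H, B, A, I]
Visit E → queue [C, L, H, B, A, I]
Visit C → queue [L, H, B, A, I]
Visit L → queue [H, B, A, I]
Visit H → queue [B, A, I]
Visit B → queue [A, I]
Visit A → queue [I]
Visit I → queue []

D -> M -> K -> J -> G -> F -> E -> C -> L -> H -> B -> A -> I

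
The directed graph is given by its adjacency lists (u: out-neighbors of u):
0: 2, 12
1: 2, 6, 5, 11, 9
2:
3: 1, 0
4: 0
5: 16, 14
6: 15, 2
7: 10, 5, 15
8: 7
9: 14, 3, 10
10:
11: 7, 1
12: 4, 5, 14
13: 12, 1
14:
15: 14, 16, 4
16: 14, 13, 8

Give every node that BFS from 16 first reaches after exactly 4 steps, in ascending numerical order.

Level 0: 16
Level 1: 8, 13, 14
Level 2: 1, 7, 12
Level 3: 2, 4, 5, 6, 9, 10, 11, 15
Level 4: 0, 3

0, 3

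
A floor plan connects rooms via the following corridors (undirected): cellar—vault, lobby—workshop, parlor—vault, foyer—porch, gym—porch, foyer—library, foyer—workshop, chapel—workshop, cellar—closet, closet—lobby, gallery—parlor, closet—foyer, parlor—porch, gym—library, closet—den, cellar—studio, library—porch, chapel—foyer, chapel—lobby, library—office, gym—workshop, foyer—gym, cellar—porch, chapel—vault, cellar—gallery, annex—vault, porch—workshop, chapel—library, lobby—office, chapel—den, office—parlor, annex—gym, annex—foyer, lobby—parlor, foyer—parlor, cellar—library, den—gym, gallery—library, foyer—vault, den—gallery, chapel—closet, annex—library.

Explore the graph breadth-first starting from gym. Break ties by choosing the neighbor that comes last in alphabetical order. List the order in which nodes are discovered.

Visit gym; enqueue workshop, porch, library, foyer, den, annex → queue [workshop, porch, library, foyer, den, annex]
Visit workshop; enqueue lobby, chapel → queue [porch, library, foyer, den, annex, lobby, chapel]
Visit porch; enqueue parlor, cellar → queue [library, foyer, den, annex, lobby, chapel, parlor, cellar]
Visit library; enqueue office, gallery → queue [foyer, den, annex, lobby, chapel, parlor, cellar, office, gallery]
Visit foyer; enqueue vault, closet → queue [den, annex, lobby, chapel, parlor, cellar, office, gallery, vault, closet]
Visit den → queue [annex, lobby, chapel, parlor, cellar, office, gallery, vault, closet]
Visit annex → queue [lobby, chapel, parlor, cellar, office, gallery, vault, closet]
Visit lobby → queue [chapel, parlor, cellar, office, gallery, vault, closet]
Visit chapel → queue [parlor, cellar, office, gallery, vault, closet]
Visit parlor → queue [cellar, office, gallery, vault, closet]
Visit cellar; enqueue studio → queue [office, gallery, vault, closet, studio]
Visit office → queue [gallery, vault, closet, studio]
Visit gallery → queue [vault, closet, studio]
Visit vault → queue [closet, studio]
Visit closet → queue [studio]
Visit studio → queue []

gym → workshop → porch → library → foyer → den → annex → lobby → chapel → parlor → cellar → office → gallery → vault → closet → studio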